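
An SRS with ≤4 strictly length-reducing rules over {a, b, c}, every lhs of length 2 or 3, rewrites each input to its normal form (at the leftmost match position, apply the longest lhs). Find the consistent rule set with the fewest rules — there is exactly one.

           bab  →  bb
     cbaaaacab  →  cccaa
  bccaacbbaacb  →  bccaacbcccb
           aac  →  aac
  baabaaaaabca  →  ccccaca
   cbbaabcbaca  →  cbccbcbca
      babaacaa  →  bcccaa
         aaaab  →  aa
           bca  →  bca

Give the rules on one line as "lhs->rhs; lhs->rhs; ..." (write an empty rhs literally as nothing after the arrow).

  | bab => bb
  | cbaaaacab => cccaacab => cccaa
  | bccaacbbaacb => bccaacbcccb
  | aac

aab->; ba->b; baa->cc; cab->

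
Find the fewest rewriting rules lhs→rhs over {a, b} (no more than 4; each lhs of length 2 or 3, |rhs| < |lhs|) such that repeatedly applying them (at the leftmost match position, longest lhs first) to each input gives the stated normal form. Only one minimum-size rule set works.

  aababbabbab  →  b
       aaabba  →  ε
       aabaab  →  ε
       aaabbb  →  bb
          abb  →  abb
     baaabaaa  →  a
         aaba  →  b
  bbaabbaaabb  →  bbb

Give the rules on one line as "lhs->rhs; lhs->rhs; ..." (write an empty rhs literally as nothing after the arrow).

aa->b; ba->; bab->

  | aababbabbab => bbabbabbab => bbabbab => bbab => b
  | aaabba => babba => ba => ε
  | aabaab => bbaab => bab => ε
  | aaabbb => babbb => bb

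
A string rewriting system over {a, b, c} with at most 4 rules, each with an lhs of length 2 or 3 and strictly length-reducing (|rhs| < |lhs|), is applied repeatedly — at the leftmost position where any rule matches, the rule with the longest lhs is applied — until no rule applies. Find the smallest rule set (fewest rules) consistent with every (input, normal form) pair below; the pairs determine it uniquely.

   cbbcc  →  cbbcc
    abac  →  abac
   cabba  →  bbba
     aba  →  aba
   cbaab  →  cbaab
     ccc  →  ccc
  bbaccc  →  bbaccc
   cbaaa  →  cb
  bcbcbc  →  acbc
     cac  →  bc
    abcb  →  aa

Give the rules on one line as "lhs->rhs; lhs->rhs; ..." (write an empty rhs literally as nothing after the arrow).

aaa->; bcb->a; ca->b

  | cbbcc
  | abac
  | cabba => bbba
  | aba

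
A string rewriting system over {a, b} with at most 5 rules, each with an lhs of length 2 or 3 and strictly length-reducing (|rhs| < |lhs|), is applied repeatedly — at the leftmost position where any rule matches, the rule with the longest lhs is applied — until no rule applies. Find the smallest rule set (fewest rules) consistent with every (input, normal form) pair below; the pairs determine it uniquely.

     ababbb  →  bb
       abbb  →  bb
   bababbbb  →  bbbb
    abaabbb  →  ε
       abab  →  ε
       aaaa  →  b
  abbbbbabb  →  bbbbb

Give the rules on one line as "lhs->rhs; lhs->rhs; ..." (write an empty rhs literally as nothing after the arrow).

aa->; aaa->ba; aab->aa; ab->

  | ababbb => abbb => bb
  | abbb => bb
  | bababbbb => babbbb => bbbb
  | abaabbb => aabbb => aabb => aab => aa => ε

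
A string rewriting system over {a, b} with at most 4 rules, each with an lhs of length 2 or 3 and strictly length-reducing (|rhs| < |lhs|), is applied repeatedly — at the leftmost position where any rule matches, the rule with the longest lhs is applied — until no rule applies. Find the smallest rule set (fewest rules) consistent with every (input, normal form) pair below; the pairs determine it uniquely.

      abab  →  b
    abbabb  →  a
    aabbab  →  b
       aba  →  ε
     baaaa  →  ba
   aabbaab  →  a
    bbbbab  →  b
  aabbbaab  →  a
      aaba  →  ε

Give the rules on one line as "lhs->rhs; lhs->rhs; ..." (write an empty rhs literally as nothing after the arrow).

aa->a; ab->a; aba->; bb->a

  | abab => b
  | abbabb => ababb => bb => a
  | aabbab => abbab => abab => b
  | aba => ε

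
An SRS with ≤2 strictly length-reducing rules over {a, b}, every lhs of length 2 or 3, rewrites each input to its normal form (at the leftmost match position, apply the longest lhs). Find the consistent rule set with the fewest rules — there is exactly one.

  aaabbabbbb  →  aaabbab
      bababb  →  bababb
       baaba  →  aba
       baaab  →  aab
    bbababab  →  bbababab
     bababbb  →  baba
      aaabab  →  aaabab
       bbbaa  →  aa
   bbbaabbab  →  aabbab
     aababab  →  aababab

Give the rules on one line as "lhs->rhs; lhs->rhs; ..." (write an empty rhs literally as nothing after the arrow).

  | aaabbabbbb => aaabbab
  | bababb
  | baaba => aba
  | baaab => aab

baa->a; bbb->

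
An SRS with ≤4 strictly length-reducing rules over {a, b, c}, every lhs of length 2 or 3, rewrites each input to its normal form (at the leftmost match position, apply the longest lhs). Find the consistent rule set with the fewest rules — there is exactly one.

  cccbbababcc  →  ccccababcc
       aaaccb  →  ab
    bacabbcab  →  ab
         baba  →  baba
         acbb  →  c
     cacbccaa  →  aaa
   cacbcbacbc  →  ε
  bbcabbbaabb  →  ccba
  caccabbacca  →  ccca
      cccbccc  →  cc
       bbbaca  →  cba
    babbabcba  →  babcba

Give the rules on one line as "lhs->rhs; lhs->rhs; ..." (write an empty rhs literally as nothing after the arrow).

  | cccbbababcc => ccccababcc
  | aaaccb => aacb => ab
  | bacabbcab => babbcab => baccab => bcab => ab
  | baba

ac->; bb->c; bca->a; cbc->aa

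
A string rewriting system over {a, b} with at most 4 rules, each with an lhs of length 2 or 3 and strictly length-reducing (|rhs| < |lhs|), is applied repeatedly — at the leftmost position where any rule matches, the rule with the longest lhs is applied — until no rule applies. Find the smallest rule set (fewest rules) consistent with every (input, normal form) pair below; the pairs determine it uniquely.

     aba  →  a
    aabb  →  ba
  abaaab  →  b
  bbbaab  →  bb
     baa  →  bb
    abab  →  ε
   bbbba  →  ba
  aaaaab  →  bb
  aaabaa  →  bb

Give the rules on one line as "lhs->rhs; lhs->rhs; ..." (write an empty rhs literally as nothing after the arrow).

aa->b; ab->; bbb->ba

  | aba => a
  | aabb => bbb => ba
  | abaaab => aaab => bab => b
  | bbbaab => baaab => bbab => bb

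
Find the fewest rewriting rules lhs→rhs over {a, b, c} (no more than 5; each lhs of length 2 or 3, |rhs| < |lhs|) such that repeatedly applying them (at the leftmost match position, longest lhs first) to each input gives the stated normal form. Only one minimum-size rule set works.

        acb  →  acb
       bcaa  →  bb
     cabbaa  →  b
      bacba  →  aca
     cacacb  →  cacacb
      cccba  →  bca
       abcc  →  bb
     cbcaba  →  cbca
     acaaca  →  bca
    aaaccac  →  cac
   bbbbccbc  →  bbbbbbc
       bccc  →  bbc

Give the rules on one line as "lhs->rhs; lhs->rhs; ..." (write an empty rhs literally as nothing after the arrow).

aa->c; ab->b; ba->a; cc->b

  | acb
  | bcaa => bcc => bb
  | cabbaa => cbbaa => cbaa => caa => cc => b
  | bacba => acba => aca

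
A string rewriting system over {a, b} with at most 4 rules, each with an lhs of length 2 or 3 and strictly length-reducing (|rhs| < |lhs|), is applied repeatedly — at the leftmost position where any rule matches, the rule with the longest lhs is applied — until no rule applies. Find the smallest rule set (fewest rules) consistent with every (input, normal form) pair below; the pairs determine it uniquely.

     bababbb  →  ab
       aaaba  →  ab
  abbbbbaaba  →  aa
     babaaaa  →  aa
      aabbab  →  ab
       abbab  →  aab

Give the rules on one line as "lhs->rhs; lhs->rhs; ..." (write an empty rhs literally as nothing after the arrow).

aaa->a; ba->b; bb->

  | bababbb => bbabbb => abbb => ab
  | aaaba => aba => ab
  | abbbbbaaba => abbbaaba => abaaba => ababa => abba => aa
  | babaaaa => bbaaaa => aaaa => aa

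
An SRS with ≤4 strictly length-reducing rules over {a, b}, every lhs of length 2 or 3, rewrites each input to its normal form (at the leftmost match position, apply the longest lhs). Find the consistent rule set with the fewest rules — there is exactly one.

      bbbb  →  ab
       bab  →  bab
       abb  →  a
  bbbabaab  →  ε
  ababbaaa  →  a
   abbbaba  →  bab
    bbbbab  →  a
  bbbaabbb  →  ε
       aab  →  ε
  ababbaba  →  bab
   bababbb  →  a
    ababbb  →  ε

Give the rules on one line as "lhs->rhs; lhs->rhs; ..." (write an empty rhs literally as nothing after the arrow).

aa->b; aba->ab; bb->; bbb->a

  | bbbb => ab
  | bab
  | abb => a
  | bbbabaab => aabaab => bbaab => aab => bb => ε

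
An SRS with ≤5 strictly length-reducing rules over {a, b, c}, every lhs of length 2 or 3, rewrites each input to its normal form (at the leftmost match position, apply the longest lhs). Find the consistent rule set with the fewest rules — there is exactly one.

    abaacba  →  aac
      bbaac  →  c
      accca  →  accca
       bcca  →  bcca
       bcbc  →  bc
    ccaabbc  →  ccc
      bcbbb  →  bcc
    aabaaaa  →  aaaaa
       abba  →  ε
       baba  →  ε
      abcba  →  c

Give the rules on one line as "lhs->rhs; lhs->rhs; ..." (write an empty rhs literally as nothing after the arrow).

ab->; ba->; bbb->c; cbc->c

  | abaacba => aacba => aac
  | bbaac => bac => c
  | accca
  | bcca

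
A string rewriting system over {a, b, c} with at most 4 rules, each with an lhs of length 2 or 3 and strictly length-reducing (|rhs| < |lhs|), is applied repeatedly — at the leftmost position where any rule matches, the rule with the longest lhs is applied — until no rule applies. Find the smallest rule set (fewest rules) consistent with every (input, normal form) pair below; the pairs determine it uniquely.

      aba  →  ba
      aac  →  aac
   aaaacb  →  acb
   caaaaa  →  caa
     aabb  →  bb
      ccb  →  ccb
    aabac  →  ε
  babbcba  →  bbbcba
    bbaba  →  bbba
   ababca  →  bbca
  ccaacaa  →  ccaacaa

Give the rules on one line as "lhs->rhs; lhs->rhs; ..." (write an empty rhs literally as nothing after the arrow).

aaa->; ab->b; bac->

  | aba => ba
  | aac
  | aaaacb => acb
  | caaaaa => caa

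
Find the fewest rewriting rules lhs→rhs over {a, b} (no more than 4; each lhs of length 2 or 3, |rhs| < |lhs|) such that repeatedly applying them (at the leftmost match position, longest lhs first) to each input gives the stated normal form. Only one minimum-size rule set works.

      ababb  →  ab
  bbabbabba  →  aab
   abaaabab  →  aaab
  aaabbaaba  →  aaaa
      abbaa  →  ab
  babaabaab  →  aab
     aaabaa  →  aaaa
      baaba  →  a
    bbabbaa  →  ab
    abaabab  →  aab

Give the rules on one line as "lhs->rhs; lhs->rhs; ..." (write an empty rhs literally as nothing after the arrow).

ba->; bb->b; bba->bb; bbb->ab

  | ababb => abb => ab
  | bbabbabba => bbbbabba => abbabba => abbbba => aabba => aabb => aab
  | abaaabab => aaabab => aaab
  | aaabbaaba => aaabbaba => aaabbba => aaaaba => aaaa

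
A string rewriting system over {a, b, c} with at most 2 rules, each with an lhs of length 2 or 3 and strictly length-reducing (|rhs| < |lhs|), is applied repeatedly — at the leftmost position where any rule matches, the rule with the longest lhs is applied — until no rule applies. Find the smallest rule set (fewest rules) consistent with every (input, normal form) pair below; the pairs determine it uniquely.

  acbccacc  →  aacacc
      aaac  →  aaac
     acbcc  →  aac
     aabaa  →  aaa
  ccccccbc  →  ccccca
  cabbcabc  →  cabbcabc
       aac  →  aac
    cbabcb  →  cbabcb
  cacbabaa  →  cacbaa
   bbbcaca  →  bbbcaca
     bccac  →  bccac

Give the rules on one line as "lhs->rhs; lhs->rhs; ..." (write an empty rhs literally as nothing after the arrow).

  | acbccacc => aacacc
  | aaac
  | acbcc => aac
  | aabaa => aaa

aba->a; cbc->a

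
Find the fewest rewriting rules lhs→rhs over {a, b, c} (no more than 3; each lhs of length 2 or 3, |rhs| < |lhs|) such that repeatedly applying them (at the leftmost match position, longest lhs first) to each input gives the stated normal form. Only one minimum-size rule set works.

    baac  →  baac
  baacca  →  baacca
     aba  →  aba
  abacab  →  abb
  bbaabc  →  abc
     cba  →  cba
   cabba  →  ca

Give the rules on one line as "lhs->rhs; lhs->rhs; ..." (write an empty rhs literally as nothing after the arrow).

aca->; bba->

  | baac
  | baacca
  | aba
  | abacab => abb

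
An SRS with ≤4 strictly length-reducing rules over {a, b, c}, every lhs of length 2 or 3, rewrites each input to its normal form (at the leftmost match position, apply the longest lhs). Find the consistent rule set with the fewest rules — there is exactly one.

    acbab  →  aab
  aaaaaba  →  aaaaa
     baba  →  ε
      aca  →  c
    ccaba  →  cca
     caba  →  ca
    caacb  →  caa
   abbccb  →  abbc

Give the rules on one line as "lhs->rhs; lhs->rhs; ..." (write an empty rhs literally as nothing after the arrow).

  | acbab => aab
  | aaaaaba => aaaaa
  | baba => ba => ε
  | aca => c

aca->c; ba->; cb->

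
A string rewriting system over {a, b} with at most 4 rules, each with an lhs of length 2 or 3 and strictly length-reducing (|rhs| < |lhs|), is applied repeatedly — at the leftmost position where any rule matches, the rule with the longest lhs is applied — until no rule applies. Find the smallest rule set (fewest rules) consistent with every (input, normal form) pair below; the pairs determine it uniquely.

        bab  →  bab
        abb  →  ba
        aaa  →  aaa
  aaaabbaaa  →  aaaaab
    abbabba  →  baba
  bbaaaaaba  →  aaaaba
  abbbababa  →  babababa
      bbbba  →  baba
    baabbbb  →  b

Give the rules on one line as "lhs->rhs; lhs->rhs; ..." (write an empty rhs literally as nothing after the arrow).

abb->ba; baa->ab; bba->; bbb->ba

  | bab
  | abb => ba
  | aaa
  | aaaabbaaa => aaabaaaa => aaaabaa => aaaaab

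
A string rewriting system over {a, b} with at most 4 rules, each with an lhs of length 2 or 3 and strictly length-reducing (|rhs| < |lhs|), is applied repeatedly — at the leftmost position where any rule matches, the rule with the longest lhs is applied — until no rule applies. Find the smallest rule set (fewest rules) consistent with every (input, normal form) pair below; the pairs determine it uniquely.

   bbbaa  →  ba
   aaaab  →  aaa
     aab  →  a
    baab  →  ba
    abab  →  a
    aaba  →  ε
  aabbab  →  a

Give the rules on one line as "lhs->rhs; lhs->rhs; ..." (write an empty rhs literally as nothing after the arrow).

ab->; aba->b; bb->a

  | bbbaa => abaa => ba
  | aaaab => aaa
  | aab => a
  | baab => ba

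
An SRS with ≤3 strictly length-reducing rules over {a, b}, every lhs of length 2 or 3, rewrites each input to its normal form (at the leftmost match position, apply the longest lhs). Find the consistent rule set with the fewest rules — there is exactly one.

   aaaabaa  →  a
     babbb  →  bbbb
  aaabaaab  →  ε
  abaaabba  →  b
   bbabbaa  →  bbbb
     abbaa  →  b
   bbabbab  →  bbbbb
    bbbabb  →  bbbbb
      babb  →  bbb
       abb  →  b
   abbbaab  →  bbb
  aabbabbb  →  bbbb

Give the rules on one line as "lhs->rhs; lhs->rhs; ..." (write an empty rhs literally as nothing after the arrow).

  | aaaabaa => aaabaa => aabaa => abaa => aa => a
  | babbb => bbbb
  | aaabaaab => aabaaab => abaaab => aaab => aab => ab => ε
  | abaaabba => aaabba => aabba => abba => ba => b

aa->a; ab->; ba->b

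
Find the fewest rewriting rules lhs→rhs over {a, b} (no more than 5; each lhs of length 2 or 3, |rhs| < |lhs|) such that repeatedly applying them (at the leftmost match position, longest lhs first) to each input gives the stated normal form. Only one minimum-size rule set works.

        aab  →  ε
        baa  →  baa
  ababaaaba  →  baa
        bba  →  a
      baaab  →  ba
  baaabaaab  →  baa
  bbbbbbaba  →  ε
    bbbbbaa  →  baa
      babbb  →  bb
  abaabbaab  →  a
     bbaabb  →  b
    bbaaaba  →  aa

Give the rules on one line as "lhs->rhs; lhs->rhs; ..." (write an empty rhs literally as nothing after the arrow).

  | aab => ε
  | baa
  | ababaaaba => baaaba => baa
  | bba => a

aab->; aba->; bab->; bba->a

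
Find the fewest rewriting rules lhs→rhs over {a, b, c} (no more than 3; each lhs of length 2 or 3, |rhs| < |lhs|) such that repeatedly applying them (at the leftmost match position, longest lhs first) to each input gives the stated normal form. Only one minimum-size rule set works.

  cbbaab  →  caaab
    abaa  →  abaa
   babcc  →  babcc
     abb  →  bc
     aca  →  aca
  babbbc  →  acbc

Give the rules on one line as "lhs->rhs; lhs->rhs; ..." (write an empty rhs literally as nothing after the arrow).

abb->bc; bb->a

  | cbbaab => caaab
  | abaa
  | babcc
  | abb => bc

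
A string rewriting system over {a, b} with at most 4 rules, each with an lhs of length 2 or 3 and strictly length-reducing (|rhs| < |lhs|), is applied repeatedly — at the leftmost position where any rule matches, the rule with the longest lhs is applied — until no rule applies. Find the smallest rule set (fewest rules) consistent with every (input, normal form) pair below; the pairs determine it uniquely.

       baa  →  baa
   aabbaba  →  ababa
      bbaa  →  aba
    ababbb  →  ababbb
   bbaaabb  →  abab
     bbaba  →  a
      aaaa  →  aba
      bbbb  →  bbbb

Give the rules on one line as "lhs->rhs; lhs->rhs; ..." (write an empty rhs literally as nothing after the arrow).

aaa->ab; aab->a; bba->ab

  | baa
  | aabbaba => ababa
  | bbaa => aba
  | ababbb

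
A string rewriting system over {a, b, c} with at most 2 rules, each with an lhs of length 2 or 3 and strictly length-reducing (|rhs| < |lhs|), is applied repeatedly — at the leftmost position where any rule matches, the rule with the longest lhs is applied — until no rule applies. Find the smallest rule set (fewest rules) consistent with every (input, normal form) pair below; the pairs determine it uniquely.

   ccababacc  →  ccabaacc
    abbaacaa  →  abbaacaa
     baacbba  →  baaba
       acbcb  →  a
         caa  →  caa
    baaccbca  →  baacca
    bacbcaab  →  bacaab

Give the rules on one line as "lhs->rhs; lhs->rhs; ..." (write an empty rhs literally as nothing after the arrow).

  | ccababacc => ccabaacc
  | abbaacaa
  | baacbba => baaba
  | acbcb => acb => a

bab->ba; cb->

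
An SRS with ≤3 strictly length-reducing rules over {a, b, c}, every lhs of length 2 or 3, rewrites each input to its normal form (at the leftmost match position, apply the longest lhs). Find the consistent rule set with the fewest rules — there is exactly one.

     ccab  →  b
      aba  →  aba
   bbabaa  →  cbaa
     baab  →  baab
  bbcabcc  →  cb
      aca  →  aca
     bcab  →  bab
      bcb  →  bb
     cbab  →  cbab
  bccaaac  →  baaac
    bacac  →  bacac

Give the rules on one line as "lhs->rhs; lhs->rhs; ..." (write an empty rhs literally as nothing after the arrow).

  | ccab => b
  | aba
  | bbabaa => cbaa
  | baab

bba->c; bc->b; cca->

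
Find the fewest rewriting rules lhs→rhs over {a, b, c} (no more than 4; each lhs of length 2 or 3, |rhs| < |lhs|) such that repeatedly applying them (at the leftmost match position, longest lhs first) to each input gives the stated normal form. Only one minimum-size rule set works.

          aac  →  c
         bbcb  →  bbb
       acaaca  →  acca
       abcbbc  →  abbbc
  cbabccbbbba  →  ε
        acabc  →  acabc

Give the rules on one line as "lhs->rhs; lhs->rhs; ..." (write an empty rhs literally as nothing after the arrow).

  | aac => c
  | bbcb => bbb
  | acaaca => acca
  | abcbbc => abbbc

aa->; ba->a; cb->b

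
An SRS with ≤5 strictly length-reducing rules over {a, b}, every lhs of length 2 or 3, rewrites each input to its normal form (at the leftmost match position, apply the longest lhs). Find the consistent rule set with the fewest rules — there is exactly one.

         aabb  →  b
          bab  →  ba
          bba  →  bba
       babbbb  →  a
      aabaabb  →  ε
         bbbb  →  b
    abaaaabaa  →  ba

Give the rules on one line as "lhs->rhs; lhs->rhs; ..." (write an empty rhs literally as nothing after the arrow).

  | aabb => aba => b
  | bab => ba
  | bba
  | babbbb => bbabb => bbba => a

ab->a; aba->b; abb->ba; bbb->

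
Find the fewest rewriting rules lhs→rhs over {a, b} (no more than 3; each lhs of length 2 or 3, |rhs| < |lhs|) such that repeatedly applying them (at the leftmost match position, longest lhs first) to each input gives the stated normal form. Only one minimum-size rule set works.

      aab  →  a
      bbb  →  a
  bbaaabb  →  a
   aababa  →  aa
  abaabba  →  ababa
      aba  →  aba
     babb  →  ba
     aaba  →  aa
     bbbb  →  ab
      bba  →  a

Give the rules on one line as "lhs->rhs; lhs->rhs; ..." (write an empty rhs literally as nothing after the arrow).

aab->a; bb->; bbb->a

  | aab => a
  | bbb => a
  | bbaaabb => aaabb => aab => a
  | aababa => aaba => aa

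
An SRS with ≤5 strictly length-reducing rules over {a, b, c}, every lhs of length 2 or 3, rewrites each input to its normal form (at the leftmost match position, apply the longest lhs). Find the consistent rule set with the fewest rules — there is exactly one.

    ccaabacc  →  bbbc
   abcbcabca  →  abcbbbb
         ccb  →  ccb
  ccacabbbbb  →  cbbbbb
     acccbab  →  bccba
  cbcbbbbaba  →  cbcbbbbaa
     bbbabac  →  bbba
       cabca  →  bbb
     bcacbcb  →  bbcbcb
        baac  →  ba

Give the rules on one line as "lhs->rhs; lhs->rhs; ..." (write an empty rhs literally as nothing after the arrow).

  | ccaabacc => cabacc => bbacc => bbbc
  | abcbcabca => abcbbbca => abcbbbb
  | ccb
  | ccacabbbbb => ccabbbbb => cbbbbb

ac->b; bab->ba; ca->b; cca->c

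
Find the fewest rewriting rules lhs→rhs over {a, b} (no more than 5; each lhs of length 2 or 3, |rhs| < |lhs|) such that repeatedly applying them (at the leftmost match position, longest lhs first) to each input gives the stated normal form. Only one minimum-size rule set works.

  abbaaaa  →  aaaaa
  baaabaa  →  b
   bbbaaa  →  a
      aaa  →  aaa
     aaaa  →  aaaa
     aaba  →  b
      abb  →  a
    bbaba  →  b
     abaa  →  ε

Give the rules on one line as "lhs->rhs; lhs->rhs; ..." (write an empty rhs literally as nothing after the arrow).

  | abbaaaa => bbaaaa => aaaaa
  | baaabaa => aabaa => aba => b
  | bbbaaa => abaaa => baa => a
  | aaa

ab->b; aba->b; ba->; bb->a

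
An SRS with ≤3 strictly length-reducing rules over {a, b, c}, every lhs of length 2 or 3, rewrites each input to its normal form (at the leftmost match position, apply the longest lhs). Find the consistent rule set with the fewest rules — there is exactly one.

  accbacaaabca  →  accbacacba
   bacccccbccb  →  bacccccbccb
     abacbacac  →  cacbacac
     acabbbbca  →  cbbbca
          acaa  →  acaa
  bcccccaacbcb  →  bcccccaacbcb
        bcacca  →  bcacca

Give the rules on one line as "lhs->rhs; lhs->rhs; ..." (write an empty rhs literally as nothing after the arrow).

  | accbacaaabca => accbacaabba => accbacacba
  | bacccccbccb
  | abacbacac => cacbacac
  | acabbbbca => abbbbca => cbbbca

ab->c; abc->bb; cab->b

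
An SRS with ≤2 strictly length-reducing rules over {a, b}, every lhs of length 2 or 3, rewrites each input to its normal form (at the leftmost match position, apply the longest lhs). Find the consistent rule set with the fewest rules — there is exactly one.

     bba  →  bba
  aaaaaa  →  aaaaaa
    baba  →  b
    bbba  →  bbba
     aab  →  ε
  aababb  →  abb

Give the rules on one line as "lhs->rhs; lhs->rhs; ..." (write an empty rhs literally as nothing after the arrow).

aab->; aba->

  | bba
  | aaaaaa
  | baba => b
  | bbba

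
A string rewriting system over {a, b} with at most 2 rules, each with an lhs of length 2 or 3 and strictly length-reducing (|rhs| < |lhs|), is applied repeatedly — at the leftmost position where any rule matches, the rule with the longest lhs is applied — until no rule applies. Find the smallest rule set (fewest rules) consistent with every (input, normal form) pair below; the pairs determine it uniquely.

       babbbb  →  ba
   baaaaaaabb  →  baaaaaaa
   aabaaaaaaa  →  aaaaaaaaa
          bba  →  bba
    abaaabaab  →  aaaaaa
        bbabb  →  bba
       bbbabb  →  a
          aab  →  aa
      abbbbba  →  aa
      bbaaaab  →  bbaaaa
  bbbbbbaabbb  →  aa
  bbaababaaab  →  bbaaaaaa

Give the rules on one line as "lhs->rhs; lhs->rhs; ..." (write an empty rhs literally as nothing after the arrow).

ab->a; bbb->

  | babbbb => babbb => babb => bab => ba
  | baaaaaaabb => baaaaaaab => baaaaaaa
  | aabaaaaaaa => aaaaaaaaa
  | bba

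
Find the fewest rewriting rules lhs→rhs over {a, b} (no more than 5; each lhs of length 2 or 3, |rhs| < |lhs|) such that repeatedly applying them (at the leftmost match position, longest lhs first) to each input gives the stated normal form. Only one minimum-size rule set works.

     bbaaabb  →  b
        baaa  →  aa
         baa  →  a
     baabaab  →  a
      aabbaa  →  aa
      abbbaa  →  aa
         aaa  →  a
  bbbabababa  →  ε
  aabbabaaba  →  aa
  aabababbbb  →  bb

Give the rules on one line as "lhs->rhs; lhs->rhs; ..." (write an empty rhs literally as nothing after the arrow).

aaa->a; ab->; ba->; bba->a

  | bbaaabb => aaabb => abb => b
  | baaa => aa
  | baa => a
  | baabaab => abaab => aab => a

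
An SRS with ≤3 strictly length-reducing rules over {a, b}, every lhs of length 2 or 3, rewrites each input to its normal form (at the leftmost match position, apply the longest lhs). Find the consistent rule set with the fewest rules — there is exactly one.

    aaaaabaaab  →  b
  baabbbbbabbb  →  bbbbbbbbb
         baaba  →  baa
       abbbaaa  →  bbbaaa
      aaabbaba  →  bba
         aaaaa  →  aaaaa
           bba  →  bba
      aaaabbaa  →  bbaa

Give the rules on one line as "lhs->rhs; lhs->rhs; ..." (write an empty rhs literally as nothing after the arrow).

  | aaaaabaaab => aaaaaaab => aaaaaab => aaaaab => aaaab => aaab => aab => ab => b
  | baabbbbbabbb => babbbbbabbb => bbbbbbabbb => bbbbbbbbb
  | baaba => baa
  | abbbaaa => bbbaaa

ab->b; aba->a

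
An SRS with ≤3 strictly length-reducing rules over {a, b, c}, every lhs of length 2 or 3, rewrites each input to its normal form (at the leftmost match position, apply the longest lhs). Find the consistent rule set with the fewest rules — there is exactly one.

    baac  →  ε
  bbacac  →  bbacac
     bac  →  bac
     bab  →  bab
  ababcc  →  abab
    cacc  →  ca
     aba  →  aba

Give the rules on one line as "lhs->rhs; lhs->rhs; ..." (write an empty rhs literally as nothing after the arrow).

baa->c; cc->

  | baac => cc => ε
  | bbacac
  | bac
  | bab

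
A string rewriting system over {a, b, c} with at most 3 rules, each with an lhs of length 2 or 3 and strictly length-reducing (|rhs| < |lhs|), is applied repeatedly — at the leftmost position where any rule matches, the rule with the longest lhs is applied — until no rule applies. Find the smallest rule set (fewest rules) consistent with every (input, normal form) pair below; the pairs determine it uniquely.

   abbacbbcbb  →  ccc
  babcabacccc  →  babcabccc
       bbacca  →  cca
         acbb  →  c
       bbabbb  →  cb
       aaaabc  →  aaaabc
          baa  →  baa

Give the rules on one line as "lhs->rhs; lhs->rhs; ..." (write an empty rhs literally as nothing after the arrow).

  | abbacbbcbb => acacbbcbb => acbbcbb => bbcbb => ccbb => ccc
  | babcabacccc => babcabccc
  | bbacca => cacca => cca
  | acbb => bb => c

ac->; bb->c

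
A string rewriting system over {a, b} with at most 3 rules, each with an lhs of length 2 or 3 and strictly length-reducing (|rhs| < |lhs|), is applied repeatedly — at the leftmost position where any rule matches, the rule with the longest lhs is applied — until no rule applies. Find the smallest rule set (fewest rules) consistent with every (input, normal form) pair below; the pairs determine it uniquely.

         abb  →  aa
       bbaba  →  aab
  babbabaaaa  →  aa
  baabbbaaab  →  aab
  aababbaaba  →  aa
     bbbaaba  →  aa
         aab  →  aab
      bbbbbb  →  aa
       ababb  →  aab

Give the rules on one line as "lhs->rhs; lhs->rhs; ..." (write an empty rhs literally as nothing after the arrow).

  | abb => aa
  | bbaba => aaba => aab
  | babbabaaaa => bbbabaaaa => ababaaaa => abbaaaa => aaaaaa => aaaaa => aaaa => aaa => aa
  | baabbbaaab => babbbaaab => bbbbaaab => abbaaab => aaaaab => aaaab => aaab => aab

aaa->aa; ba->b; bb->a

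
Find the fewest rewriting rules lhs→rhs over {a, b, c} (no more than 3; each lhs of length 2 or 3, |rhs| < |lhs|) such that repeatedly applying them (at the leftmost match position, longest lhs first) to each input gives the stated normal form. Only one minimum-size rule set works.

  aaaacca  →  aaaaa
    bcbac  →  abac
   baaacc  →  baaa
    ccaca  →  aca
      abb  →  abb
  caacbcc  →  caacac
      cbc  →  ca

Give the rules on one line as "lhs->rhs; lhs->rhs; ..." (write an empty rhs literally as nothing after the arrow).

  | aaaacca => aaaaa
  | bcbac => abac
  | baaacc => baaa
  | ccaca => aca

bc->a; cc->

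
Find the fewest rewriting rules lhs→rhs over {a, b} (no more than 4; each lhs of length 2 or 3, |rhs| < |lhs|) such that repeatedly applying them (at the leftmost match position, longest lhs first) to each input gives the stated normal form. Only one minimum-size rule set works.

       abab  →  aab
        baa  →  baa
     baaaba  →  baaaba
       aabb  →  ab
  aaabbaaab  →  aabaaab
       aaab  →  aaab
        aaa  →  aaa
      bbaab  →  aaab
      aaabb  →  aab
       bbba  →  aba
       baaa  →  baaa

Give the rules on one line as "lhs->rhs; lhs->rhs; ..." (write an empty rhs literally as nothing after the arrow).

abb->b; bab->ab; bb->a

  | abab => aab
  | baa
  | baaaba
  | aabb => ab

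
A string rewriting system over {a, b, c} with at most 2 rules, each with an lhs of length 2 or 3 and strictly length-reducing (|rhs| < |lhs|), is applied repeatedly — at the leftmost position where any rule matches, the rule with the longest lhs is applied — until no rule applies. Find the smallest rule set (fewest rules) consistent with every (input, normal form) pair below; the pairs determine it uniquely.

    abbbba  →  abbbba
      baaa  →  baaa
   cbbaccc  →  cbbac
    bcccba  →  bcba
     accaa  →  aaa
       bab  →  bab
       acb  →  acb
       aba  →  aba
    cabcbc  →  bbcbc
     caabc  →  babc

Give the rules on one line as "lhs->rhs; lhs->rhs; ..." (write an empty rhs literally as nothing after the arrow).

ca->b; cc->

  | abbbba
  | baaa
  | cbbaccc => cbbac
  | bcccba => bcba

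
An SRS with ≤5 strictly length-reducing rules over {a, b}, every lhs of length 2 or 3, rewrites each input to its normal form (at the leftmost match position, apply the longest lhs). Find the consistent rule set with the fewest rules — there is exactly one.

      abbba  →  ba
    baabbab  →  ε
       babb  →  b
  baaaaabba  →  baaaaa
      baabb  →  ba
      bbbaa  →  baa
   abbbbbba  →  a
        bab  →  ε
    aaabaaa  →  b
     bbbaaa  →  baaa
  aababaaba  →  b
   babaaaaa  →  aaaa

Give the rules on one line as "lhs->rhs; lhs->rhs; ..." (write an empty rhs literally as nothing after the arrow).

  | abbba => ba
  | baabbab => baab => bab => bb => ε
  | babb => b
  | baaaaabba => baaaaa

ab->b; aba->b; abb->; bb->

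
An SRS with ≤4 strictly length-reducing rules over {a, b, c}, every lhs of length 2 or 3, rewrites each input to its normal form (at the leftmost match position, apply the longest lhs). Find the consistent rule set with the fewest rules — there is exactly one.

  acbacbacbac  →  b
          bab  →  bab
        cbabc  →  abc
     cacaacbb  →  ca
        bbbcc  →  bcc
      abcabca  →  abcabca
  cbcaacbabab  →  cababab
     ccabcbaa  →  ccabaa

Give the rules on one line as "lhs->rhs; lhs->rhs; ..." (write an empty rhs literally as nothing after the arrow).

  | acbacbacbac => bacbacbac => bbacbac => acbac => bac => b
  | bab
  | cbabc => abc
  | cacaacbb => caacbb => cabb => ca

ac->; bb->; cb->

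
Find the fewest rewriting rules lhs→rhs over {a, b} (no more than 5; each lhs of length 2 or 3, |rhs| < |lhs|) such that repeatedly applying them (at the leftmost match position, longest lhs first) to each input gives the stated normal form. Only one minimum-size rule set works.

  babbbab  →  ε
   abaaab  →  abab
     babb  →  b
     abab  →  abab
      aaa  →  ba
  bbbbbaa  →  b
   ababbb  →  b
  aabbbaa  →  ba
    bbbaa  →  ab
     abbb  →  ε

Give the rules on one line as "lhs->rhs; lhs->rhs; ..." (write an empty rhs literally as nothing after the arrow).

aa->b; aab->; baa->b; bb->a

  | babbbab => baabab => bbab => aab => ε
  | abaaab => abab
  | babb => baa => b
  | abab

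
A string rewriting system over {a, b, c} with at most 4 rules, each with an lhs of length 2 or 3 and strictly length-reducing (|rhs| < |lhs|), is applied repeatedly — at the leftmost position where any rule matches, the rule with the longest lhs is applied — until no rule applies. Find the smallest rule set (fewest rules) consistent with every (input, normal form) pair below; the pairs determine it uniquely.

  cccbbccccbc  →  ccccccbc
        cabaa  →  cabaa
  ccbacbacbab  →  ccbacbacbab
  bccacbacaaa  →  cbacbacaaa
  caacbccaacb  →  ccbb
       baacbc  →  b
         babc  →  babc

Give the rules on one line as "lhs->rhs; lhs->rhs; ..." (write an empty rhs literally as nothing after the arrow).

  | cccbbccccbc => ccccccbc
  | cabaa
  | ccbacbacbab
  | bccacbacaaa => cbacbacaaa

aac->b; bbc->; bcc->cb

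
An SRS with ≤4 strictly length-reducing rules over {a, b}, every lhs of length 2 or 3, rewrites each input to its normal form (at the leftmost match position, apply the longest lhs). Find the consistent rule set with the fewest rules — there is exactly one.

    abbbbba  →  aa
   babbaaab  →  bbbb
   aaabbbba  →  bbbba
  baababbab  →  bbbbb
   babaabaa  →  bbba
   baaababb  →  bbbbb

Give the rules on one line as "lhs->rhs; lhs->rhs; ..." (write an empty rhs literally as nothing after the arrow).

  | abbbbba => abbbba => abbba => abba => aba => aa
  | babbaaab => babaaab => baaaab => bbaab => bbbb
  | aaabbbba => bbbba
  | baababbab => bbbabbab => bbbabab => bbbaab => bbbbb

aaa->; ab->a; baa->bb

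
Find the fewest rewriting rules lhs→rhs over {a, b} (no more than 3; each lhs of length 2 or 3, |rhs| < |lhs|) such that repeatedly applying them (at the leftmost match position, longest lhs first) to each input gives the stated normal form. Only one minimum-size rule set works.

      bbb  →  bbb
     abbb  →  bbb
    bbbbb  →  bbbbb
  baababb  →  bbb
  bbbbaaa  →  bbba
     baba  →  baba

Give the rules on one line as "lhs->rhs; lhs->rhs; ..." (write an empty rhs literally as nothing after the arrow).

  | bbb
  | abbb => bbb
  | bbbbb
  | baababb => babb => bbb

abb->bb; baa->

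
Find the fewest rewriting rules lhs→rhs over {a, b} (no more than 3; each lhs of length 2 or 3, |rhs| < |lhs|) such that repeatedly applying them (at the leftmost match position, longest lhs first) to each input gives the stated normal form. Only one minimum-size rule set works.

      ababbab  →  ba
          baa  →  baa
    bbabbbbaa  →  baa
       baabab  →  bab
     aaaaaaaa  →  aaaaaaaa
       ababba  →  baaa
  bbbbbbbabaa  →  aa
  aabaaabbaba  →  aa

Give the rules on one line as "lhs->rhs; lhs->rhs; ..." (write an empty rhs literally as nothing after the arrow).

aab->; aba->ba; bb->a

  | ababbab => babbab => baaab => ba
  | baa
  | bbabbbbaa => aabbbbaa => bbbaa => abaa => baa
  | baabab => bab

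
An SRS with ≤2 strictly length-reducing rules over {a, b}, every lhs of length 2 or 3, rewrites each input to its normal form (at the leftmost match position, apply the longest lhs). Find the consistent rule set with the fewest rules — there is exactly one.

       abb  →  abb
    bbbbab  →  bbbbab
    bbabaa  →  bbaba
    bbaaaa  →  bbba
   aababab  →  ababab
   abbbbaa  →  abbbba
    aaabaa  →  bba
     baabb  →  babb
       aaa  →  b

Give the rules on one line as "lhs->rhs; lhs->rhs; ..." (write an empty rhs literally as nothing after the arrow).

  | abb
  | bbbbab
  | bbabaa => bbaba
  | bbaaaa => bbba

aa->a; aaa->b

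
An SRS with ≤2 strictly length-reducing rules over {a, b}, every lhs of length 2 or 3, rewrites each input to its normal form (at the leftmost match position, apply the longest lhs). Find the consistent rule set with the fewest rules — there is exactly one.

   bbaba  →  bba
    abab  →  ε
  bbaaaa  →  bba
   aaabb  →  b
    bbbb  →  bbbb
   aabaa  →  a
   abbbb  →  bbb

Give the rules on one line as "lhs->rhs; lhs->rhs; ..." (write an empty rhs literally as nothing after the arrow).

  | bbaba => bba
  | abab => ab => ε
  | bbaaaa => bbaaa => bbaa => bba
  | aaabb => aabb => abb => b

aa->a; ab->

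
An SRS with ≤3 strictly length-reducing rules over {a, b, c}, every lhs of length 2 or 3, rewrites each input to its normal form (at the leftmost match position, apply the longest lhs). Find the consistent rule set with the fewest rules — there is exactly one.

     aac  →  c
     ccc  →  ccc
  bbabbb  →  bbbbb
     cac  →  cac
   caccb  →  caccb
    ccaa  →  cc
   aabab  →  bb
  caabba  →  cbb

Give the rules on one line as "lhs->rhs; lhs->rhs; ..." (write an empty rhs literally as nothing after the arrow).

  | aac => c
  | ccc
  | bbabbb => bbbbb
  | cac

aa->; ba->b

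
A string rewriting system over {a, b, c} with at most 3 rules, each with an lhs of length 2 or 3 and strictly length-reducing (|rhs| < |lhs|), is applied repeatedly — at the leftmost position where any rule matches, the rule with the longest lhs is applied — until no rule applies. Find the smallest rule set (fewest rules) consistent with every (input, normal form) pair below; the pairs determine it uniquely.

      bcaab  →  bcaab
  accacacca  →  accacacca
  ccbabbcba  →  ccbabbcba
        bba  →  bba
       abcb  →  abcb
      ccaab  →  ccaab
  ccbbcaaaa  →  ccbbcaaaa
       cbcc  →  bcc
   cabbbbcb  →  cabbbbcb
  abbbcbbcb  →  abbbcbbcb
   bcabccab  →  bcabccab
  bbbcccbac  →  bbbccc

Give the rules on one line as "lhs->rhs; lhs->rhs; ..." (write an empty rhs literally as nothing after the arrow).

  | bcaab
  | accacacca
  | ccbabbcba
  | bba

bac->; cbc->bc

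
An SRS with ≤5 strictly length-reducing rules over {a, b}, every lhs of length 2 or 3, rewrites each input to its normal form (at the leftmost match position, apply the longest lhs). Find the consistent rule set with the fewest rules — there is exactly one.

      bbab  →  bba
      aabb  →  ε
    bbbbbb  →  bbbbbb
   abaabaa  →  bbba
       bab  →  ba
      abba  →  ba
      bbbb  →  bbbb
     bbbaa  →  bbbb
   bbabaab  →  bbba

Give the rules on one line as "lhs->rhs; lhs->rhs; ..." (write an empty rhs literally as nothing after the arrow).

  | bbab => bba
  | aabb => ab => ε
  | bbbbbb
  | abaabaa => bbabaa => bbaaa => bbba

ab->; aba->bb; baa->bb; bab->ba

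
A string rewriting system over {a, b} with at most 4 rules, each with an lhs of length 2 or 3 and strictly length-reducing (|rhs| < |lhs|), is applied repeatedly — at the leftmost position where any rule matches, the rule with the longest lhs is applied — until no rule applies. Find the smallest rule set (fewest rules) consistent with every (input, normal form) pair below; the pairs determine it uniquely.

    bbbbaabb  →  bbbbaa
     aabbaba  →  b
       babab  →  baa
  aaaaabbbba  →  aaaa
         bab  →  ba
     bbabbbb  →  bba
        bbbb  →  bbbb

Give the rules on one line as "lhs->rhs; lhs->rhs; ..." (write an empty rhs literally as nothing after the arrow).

ab->a; aba->b; bab->ba

  | bbbbaabb => bbbbaab => bbbbaa
  | aabbaba => aababa => abba => aba => b
  | babab => baab => baa
  | aaaaabbbba => aaaaabbba => aaaaabba => aaaaaba => aaaab => aaaa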